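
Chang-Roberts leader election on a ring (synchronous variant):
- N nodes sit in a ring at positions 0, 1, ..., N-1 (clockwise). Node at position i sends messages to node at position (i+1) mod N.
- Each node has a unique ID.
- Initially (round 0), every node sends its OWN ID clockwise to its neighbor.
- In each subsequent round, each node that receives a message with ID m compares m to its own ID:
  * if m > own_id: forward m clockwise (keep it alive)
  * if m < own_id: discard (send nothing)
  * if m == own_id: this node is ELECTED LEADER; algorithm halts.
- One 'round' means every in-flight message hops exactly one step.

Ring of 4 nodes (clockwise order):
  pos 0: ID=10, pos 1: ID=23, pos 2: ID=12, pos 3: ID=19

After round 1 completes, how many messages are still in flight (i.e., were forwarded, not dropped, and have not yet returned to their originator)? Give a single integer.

Round 1: pos1(id23) recv 10: drop; pos2(id12) recv 23: fwd; pos3(id19) recv 12: drop; pos0(id10) recv 19: fwd
After round 1: 2 messages still in flight

Answer: 2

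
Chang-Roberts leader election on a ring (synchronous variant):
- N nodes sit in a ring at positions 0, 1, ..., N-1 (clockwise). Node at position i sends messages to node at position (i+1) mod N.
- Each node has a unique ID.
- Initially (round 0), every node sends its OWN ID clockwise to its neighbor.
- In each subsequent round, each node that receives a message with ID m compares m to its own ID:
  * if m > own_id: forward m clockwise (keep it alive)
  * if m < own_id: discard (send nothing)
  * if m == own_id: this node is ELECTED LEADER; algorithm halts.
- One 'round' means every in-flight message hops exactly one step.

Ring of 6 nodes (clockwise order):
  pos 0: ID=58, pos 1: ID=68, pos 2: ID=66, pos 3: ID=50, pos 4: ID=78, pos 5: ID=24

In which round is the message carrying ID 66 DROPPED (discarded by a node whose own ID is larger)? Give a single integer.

Answer: 2

Derivation:
Round 1: pos1(id68) recv 58: drop; pos2(id66) recv 68: fwd; pos3(id50) recv 66: fwd; pos4(id78) recv 50: drop; pos5(id24) recv 78: fwd; pos0(id58) recv 24: drop
Round 2: pos3(id50) recv 68: fwd; pos4(id78) recv 66: drop; pos0(id58) recv 78: fwd
Round 3: pos4(id78) recv 68: drop; pos1(id68) recv 78: fwd
Round 4: pos2(id66) recv 78: fwd
Round 5: pos3(id50) recv 78: fwd
Round 6: pos4(id78) recv 78: ELECTED
Message ID 66 originates at pos 2; dropped at pos 4 in round 2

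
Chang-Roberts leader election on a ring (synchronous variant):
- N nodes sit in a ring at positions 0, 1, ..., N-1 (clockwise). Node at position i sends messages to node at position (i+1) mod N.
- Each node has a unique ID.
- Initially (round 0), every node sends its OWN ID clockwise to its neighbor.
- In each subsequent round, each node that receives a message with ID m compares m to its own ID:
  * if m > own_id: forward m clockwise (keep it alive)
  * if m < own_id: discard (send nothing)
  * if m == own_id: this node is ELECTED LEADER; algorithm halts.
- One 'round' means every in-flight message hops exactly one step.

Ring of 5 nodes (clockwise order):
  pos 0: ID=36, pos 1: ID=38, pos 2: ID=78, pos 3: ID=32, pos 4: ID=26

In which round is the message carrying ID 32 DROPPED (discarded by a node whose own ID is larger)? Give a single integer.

Round 1: pos1(id38) recv 36: drop; pos2(id78) recv 38: drop; pos3(id32) recv 78: fwd; pos4(id26) recv 32: fwd; pos0(id36) recv 26: drop
Round 2: pos4(id26) recv 78: fwd; pos0(id36) recv 32: drop
Round 3: pos0(id36) recv 78: fwd
Round 4: pos1(id38) recv 78: fwd
Round 5: pos2(id78) recv 78: ELECTED
Message ID 32 originates at pos 3; dropped at pos 0 in round 2

Answer: 2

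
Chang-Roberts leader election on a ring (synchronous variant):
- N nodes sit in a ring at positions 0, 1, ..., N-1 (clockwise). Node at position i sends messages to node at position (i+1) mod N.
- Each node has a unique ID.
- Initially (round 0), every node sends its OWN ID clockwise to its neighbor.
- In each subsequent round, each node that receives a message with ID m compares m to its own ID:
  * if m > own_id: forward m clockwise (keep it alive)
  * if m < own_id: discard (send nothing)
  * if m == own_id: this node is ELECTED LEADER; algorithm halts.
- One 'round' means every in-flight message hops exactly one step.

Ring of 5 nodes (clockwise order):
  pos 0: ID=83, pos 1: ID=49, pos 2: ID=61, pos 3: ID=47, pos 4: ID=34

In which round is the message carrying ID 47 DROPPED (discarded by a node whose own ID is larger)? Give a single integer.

Round 1: pos1(id49) recv 83: fwd; pos2(id61) recv 49: drop; pos3(id47) recv 61: fwd; pos4(id34) recv 47: fwd; pos0(id83) recv 34: drop
Round 2: pos2(id61) recv 83: fwd; pos4(id34) recv 61: fwd; pos0(id83) recv 47: drop
Round 3: pos3(id47) recv 83: fwd; pos0(id83) recv 61: drop
Round 4: pos4(id34) recv 83: fwd
Round 5: pos0(id83) recv 83: ELECTED
Message ID 47 originates at pos 3; dropped at pos 0 in round 2

Answer: 2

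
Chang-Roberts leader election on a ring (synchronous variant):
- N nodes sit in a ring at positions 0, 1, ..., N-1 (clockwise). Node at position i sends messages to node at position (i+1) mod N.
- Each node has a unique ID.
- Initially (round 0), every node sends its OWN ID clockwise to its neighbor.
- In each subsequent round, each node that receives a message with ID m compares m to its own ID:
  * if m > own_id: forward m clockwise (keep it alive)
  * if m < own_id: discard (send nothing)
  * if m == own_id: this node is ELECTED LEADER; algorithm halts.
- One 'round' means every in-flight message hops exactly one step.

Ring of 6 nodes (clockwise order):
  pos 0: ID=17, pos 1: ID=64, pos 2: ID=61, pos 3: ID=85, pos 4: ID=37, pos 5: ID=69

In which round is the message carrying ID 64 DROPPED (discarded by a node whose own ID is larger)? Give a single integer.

Round 1: pos1(id64) recv 17: drop; pos2(id61) recv 64: fwd; pos3(id85) recv 61: drop; pos4(id37) recv 85: fwd; pos5(id69) recv 37: drop; pos0(id17) recv 69: fwd
Round 2: pos3(id85) recv 64: drop; pos5(id69) recv 85: fwd; pos1(id64) recv 69: fwd
Round 3: pos0(id17) recv 85: fwd; pos2(id61) recv 69: fwd
Round 4: pos1(id64) recv 85: fwd; pos3(id85) recv 69: drop
Round 5: pos2(id61) recv 85: fwd
Round 6: pos3(id85) recv 85: ELECTED
Message ID 64 originates at pos 1; dropped at pos 3 in round 2

Answer: 2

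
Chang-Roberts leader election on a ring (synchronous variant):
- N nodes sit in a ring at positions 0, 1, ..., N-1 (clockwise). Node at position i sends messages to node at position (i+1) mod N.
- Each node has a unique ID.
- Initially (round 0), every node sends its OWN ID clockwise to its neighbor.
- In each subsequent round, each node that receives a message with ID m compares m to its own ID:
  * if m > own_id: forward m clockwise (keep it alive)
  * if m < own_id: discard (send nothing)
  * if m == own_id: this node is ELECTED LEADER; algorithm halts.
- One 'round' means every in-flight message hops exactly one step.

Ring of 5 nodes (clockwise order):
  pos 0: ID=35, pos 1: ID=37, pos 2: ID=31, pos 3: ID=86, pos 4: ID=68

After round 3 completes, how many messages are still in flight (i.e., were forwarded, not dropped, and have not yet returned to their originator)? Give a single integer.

Answer: 2

Derivation:
Round 1: pos1(id37) recv 35: drop; pos2(id31) recv 37: fwd; pos3(id86) recv 31: drop; pos4(id68) recv 86: fwd; pos0(id35) recv 68: fwd
Round 2: pos3(id86) recv 37: drop; pos0(id35) recv 86: fwd; pos1(id37) recv 68: fwd
Round 3: pos1(id37) recv 86: fwd; pos2(id31) recv 68: fwd
After round 3: 2 messages still in flight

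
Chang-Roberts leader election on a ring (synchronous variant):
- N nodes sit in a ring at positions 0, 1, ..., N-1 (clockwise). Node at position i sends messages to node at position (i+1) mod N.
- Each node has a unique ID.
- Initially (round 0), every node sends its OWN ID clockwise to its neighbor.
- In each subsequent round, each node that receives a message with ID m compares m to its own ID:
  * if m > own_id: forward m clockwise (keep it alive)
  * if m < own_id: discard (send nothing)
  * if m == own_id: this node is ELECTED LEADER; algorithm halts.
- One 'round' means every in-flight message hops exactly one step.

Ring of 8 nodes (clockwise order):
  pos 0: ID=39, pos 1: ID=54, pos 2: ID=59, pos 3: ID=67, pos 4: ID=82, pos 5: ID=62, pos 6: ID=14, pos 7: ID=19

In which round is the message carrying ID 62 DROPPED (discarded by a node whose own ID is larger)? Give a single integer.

Answer: 6

Derivation:
Round 1: pos1(id54) recv 39: drop; pos2(id59) recv 54: drop; pos3(id67) recv 59: drop; pos4(id82) recv 67: drop; pos5(id62) recv 82: fwd; pos6(id14) recv 62: fwd; pos7(id19) recv 14: drop; pos0(id39) recv 19: drop
Round 2: pos6(id14) recv 82: fwd; pos7(id19) recv 62: fwd
Round 3: pos7(id19) recv 82: fwd; pos0(id39) recv 62: fwd
Round 4: pos0(id39) recv 82: fwd; pos1(id54) recv 62: fwd
Round 5: pos1(id54) recv 82: fwd; pos2(id59) recv 62: fwd
Round 6: pos2(id59) recv 82: fwd; pos3(id67) recv 62: drop
Round 7: pos3(id67) recv 82: fwd
Round 8: pos4(id82) recv 82: ELECTED
Message ID 62 originates at pos 5; dropped at pos 3 in round 6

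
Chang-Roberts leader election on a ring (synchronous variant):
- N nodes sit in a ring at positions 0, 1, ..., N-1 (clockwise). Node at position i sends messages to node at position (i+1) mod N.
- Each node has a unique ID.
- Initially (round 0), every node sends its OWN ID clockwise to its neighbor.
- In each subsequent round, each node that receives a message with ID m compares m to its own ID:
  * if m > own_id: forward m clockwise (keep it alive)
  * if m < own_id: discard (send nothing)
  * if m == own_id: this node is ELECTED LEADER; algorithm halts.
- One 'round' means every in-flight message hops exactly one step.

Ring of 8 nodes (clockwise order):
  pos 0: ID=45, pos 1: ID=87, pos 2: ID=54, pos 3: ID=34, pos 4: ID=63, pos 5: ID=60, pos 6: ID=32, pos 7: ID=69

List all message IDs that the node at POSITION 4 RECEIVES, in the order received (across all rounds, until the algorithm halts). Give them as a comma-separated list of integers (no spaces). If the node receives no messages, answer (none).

Round 1: pos1(id87) recv 45: drop; pos2(id54) recv 87: fwd; pos3(id34) recv 54: fwd; pos4(id63) recv 34: drop; pos5(id60) recv 63: fwd; pos6(id32) recv 60: fwd; pos7(id69) recv 32: drop; pos0(id45) recv 69: fwd
Round 2: pos3(id34) recv 87: fwd; pos4(id63) recv 54: drop; pos6(id32) recv 63: fwd; pos7(id69) recv 60: drop; pos1(id87) recv 69: drop
Round 3: pos4(id63) recv 87: fwd; pos7(id69) recv 63: drop
Round 4: pos5(id60) recv 87: fwd
Round 5: pos6(id32) recv 87: fwd
Round 6: pos7(id69) recv 87: fwd
Round 7: pos0(id45) recv 87: fwd
Round 8: pos1(id87) recv 87: ELECTED

Answer: 34,54,87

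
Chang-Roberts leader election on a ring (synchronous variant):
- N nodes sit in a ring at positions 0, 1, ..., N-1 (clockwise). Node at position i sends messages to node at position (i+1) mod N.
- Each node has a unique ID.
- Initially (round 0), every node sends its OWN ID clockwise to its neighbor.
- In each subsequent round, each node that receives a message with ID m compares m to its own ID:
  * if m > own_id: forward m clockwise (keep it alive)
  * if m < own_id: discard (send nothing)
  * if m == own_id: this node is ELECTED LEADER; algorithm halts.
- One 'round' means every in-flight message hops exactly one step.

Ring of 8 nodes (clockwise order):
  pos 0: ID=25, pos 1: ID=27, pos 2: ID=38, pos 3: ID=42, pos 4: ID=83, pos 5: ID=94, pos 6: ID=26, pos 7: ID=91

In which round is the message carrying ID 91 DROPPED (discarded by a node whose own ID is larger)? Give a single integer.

Round 1: pos1(id27) recv 25: drop; pos2(id38) recv 27: drop; pos3(id42) recv 38: drop; pos4(id83) recv 42: drop; pos5(id94) recv 83: drop; pos6(id26) recv 94: fwd; pos7(id91) recv 26: drop; pos0(id25) recv 91: fwd
Round 2: pos7(id91) recv 94: fwd; pos1(id27) recv 91: fwd
Round 3: pos0(id25) recv 94: fwd; pos2(id38) recv 91: fwd
Round 4: pos1(id27) recv 94: fwd; pos3(id42) recv 91: fwd
Round 5: pos2(id38) recv 94: fwd; pos4(id83) recv 91: fwd
Round 6: pos3(id42) recv 94: fwd; pos5(id94) recv 91: drop
Round 7: pos4(id83) recv 94: fwd
Round 8: pos5(id94) recv 94: ELECTED
Message ID 91 originates at pos 7; dropped at pos 5 in round 6

Answer: 6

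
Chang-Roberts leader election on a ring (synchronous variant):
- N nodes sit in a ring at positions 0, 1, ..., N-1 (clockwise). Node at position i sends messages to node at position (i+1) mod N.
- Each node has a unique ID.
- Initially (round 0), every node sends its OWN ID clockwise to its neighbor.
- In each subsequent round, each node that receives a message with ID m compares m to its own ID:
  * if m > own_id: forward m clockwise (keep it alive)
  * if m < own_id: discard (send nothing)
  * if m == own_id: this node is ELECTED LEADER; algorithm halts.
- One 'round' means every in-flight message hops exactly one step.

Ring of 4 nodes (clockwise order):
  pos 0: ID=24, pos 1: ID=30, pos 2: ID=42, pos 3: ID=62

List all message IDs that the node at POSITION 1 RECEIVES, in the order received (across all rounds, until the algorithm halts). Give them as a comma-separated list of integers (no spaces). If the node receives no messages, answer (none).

Round 1: pos1(id30) recv 24: drop; pos2(id42) recv 30: drop; pos3(id62) recv 42: drop; pos0(id24) recv 62: fwd
Round 2: pos1(id30) recv 62: fwd
Round 3: pos2(id42) recv 62: fwd
Round 4: pos3(id62) recv 62: ELECTED

Answer: 24,62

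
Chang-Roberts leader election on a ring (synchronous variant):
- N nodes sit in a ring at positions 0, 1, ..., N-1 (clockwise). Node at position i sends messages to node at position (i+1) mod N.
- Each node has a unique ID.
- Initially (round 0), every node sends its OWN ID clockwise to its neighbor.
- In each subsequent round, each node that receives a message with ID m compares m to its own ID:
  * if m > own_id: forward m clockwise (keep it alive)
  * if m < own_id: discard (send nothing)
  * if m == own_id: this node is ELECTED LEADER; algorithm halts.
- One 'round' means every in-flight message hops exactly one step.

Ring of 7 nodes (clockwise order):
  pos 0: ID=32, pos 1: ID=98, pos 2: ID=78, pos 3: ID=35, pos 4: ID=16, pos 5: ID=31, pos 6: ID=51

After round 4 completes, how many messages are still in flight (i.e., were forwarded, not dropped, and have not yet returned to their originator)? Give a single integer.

Answer: 2

Derivation:
Round 1: pos1(id98) recv 32: drop; pos2(id78) recv 98: fwd; pos3(id35) recv 78: fwd; pos4(id16) recv 35: fwd; pos5(id31) recv 16: drop; pos6(id51) recv 31: drop; pos0(id32) recv 51: fwd
Round 2: pos3(id35) recv 98: fwd; pos4(id16) recv 78: fwd; pos5(id31) recv 35: fwd; pos1(id98) recv 51: drop
Round 3: pos4(id16) recv 98: fwd; pos5(id31) recv 78: fwd; pos6(id51) recv 35: drop
Round 4: pos5(id31) recv 98: fwd; pos6(id51) recv 78: fwd
After round 4: 2 messages still in flight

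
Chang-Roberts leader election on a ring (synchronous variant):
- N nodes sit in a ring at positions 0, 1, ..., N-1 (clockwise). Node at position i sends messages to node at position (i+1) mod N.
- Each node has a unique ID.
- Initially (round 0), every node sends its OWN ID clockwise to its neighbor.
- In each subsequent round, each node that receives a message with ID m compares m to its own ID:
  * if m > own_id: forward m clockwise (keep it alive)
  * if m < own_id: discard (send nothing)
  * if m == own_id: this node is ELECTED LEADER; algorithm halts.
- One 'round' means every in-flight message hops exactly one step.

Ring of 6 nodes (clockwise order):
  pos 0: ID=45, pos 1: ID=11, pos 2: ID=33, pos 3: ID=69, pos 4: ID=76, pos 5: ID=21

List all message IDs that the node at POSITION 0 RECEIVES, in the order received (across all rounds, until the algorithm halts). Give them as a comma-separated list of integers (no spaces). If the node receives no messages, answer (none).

Round 1: pos1(id11) recv 45: fwd; pos2(id33) recv 11: drop; pos3(id69) recv 33: drop; pos4(id76) recv 69: drop; pos5(id21) recv 76: fwd; pos0(id45) recv 21: drop
Round 2: pos2(id33) recv 45: fwd; pos0(id45) recv 76: fwd
Round 3: pos3(id69) recv 45: drop; pos1(id11) recv 76: fwd
Round 4: pos2(id33) recv 76: fwd
Round 5: pos3(id69) recv 76: fwd
Round 6: pos4(id76) recv 76: ELECTED

Answer: 21,76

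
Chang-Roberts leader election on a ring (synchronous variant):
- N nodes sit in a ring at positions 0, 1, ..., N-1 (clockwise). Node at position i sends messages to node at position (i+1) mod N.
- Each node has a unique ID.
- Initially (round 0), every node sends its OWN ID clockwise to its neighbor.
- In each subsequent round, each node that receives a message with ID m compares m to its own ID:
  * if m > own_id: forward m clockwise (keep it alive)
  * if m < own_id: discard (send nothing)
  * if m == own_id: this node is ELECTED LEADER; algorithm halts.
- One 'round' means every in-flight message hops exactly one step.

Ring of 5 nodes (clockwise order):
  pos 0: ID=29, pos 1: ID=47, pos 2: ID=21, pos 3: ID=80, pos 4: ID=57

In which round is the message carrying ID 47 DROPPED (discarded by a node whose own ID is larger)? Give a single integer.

Round 1: pos1(id47) recv 29: drop; pos2(id21) recv 47: fwd; pos3(id80) recv 21: drop; pos4(id57) recv 80: fwd; pos0(id29) recv 57: fwd
Round 2: pos3(id80) recv 47: drop; pos0(id29) recv 80: fwd; pos1(id47) recv 57: fwd
Round 3: pos1(id47) recv 80: fwd; pos2(id21) recv 57: fwd
Round 4: pos2(id21) recv 80: fwd; pos3(id80) recv 57: drop
Round 5: pos3(id80) recv 80: ELECTED
Message ID 47 originates at pos 1; dropped at pos 3 in round 2

Answer: 2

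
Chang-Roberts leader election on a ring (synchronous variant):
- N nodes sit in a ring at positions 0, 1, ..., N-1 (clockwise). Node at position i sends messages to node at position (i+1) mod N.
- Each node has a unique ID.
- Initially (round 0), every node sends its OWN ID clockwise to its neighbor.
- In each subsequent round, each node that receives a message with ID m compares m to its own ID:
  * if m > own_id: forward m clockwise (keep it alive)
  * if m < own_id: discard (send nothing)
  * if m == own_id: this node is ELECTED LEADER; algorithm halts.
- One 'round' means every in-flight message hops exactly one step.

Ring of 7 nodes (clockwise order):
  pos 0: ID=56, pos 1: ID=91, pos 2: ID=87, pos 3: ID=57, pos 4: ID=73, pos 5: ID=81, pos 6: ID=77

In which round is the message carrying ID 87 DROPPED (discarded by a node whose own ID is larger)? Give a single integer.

Round 1: pos1(id91) recv 56: drop; pos2(id87) recv 91: fwd; pos3(id57) recv 87: fwd; pos4(id73) recv 57: drop; pos5(id81) recv 73: drop; pos6(id77) recv 81: fwd; pos0(id56) recv 77: fwd
Round 2: pos3(id57) recv 91: fwd; pos4(id73) recv 87: fwd; pos0(id56) recv 81: fwd; pos1(id91) recv 77: drop
Round 3: pos4(id73) recv 91: fwd; pos5(id81) recv 87: fwd; pos1(id91) recv 81: drop
Round 4: pos5(id81) recv 91: fwd; pos6(id77) recv 87: fwd
Round 5: pos6(id77) recv 91: fwd; pos0(id56) recv 87: fwd
Round 6: pos0(id56) recv 91: fwd; pos1(id91) recv 87: drop
Round 7: pos1(id91) recv 91: ELECTED
Message ID 87 originates at pos 2; dropped at pos 1 in round 6

Answer: 6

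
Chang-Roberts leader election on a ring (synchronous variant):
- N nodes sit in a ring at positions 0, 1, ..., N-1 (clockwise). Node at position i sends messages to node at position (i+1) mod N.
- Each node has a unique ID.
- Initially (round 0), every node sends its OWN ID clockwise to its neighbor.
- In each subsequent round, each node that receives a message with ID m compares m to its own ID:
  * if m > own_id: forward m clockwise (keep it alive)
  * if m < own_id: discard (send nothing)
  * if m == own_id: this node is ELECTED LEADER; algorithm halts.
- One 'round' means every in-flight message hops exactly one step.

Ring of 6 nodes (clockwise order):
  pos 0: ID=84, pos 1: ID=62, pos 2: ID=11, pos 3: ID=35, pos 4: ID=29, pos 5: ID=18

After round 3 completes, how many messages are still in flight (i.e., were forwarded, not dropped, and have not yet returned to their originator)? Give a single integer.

Answer: 2

Derivation:
Round 1: pos1(id62) recv 84: fwd; pos2(id11) recv 62: fwd; pos3(id35) recv 11: drop; pos4(id29) recv 35: fwd; pos5(id18) recv 29: fwd; pos0(id84) recv 18: drop
Round 2: pos2(id11) recv 84: fwd; pos3(id35) recv 62: fwd; pos5(id18) recv 35: fwd; pos0(id84) recv 29: drop
Round 3: pos3(id35) recv 84: fwd; pos4(id29) recv 62: fwd; pos0(id84) recv 35: drop
After round 3: 2 messages still in flight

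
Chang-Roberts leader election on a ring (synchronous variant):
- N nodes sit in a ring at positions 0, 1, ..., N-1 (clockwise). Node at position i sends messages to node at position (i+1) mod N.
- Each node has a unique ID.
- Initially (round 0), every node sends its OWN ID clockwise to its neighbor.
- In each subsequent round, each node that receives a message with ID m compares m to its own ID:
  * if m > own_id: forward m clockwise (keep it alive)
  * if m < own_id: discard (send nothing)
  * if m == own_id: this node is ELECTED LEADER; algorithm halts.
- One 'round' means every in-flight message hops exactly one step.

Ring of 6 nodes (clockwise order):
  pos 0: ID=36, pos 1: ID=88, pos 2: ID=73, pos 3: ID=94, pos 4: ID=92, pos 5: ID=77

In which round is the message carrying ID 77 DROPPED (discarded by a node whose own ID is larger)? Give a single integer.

Round 1: pos1(id88) recv 36: drop; pos2(id73) recv 88: fwd; pos3(id94) recv 73: drop; pos4(id92) recv 94: fwd; pos5(id77) recv 92: fwd; pos0(id36) recv 77: fwd
Round 2: pos3(id94) recv 88: drop; pos5(id77) recv 94: fwd; pos0(id36) recv 92: fwd; pos1(id88) recv 77: drop
Round 3: pos0(id36) recv 94: fwd; pos1(id88) recv 92: fwd
Round 4: pos1(id88) recv 94: fwd; pos2(id73) recv 92: fwd
Round 5: pos2(id73) recv 94: fwd; pos3(id94) recv 92: drop
Round 6: pos3(id94) recv 94: ELECTED
Message ID 77 originates at pos 5; dropped at pos 1 in round 2

Answer: 2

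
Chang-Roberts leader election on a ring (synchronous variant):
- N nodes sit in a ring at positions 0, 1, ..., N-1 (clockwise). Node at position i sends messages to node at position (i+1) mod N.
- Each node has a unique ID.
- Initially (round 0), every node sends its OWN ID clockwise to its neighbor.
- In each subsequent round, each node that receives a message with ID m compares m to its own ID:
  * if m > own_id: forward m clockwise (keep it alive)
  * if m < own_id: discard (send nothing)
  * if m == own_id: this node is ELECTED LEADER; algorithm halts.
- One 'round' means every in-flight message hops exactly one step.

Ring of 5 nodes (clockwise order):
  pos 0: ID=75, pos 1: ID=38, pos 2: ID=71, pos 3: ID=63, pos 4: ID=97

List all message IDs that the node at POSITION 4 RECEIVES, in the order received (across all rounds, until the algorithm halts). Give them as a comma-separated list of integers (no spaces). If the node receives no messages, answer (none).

Answer: 63,71,75,97

Derivation:
Round 1: pos1(id38) recv 75: fwd; pos2(id71) recv 38: drop; pos3(id63) recv 71: fwd; pos4(id97) recv 63: drop; pos0(id75) recv 97: fwd
Round 2: pos2(id71) recv 75: fwd; pos4(id97) recv 71: drop; pos1(id38) recv 97: fwd
Round 3: pos3(id63) recv 75: fwd; pos2(id71) recv 97: fwd
Round 4: pos4(id97) recv 75: drop; pos3(id63) recv 97: fwd
Round 5: pos4(id97) recv 97: ELECTED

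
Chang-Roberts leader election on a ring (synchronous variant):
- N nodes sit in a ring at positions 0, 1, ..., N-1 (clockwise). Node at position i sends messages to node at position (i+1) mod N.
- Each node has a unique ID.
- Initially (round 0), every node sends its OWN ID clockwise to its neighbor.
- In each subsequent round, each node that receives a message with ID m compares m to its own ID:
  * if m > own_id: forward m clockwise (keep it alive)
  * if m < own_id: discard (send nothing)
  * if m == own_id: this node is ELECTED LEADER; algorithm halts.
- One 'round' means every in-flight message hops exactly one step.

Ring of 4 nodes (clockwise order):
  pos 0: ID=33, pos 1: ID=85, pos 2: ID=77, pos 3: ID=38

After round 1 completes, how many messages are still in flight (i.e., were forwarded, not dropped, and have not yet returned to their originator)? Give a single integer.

Answer: 3

Derivation:
Round 1: pos1(id85) recv 33: drop; pos2(id77) recv 85: fwd; pos3(id38) recv 77: fwd; pos0(id33) recv 38: fwd
After round 1: 3 messages still in flight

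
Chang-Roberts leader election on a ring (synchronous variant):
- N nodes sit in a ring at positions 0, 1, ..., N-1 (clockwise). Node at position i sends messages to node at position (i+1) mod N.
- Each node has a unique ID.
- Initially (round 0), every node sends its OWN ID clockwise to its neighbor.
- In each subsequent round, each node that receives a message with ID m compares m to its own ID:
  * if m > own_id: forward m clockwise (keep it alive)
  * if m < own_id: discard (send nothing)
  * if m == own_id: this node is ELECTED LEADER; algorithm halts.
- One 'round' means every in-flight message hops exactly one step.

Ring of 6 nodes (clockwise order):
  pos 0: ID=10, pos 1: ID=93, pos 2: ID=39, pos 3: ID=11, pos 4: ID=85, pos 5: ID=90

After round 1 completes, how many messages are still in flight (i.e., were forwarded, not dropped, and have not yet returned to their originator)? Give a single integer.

Answer: 3

Derivation:
Round 1: pos1(id93) recv 10: drop; pos2(id39) recv 93: fwd; pos3(id11) recv 39: fwd; pos4(id85) recv 11: drop; pos5(id90) recv 85: drop; pos0(id10) recv 90: fwd
After round 1: 3 messages still in flight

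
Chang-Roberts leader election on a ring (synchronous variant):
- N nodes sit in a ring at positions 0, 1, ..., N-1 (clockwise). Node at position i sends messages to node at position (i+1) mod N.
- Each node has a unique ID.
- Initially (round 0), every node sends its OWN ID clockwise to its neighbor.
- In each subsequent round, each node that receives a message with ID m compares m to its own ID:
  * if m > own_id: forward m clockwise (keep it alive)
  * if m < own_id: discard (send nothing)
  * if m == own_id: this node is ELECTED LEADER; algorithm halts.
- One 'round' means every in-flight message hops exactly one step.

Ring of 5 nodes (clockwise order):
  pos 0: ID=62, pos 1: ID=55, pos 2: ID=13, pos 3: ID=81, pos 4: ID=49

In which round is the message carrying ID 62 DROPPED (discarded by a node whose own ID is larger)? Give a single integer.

Round 1: pos1(id55) recv 62: fwd; pos2(id13) recv 55: fwd; pos3(id81) recv 13: drop; pos4(id49) recv 81: fwd; pos0(id62) recv 49: drop
Round 2: pos2(id13) recv 62: fwd; pos3(id81) recv 55: drop; pos0(id62) recv 81: fwd
Round 3: pos3(id81) recv 62: drop; pos1(id55) recv 81: fwd
Round 4: pos2(id13) recv 81: fwd
Round 5: pos3(id81) recv 81: ELECTED
Message ID 62 originates at pos 0; dropped at pos 3 in round 3

Answer: 3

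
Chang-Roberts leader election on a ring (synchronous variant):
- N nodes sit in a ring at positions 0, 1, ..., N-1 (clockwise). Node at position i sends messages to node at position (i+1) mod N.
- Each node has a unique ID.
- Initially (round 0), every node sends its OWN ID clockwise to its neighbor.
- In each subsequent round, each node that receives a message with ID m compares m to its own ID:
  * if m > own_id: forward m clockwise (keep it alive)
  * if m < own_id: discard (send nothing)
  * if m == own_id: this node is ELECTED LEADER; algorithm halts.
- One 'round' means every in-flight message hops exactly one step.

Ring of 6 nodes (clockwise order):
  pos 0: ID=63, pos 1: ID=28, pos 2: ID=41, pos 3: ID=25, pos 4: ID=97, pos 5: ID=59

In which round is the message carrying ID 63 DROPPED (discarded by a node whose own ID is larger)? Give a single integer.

Round 1: pos1(id28) recv 63: fwd; pos2(id41) recv 28: drop; pos3(id25) recv 41: fwd; pos4(id97) recv 25: drop; pos5(id59) recv 97: fwd; pos0(id63) recv 59: drop
Round 2: pos2(id41) recv 63: fwd; pos4(id97) recv 41: drop; pos0(id63) recv 97: fwd
Round 3: pos3(id25) recv 63: fwd; pos1(id28) recv 97: fwd
Round 4: pos4(id97) recv 63: drop; pos2(id41) recv 97: fwd
Round 5: pos3(id25) recv 97: fwd
Round 6: pos4(id97) recv 97: ELECTED
Message ID 63 originates at pos 0; dropped at pos 4 in round 4

Answer: 4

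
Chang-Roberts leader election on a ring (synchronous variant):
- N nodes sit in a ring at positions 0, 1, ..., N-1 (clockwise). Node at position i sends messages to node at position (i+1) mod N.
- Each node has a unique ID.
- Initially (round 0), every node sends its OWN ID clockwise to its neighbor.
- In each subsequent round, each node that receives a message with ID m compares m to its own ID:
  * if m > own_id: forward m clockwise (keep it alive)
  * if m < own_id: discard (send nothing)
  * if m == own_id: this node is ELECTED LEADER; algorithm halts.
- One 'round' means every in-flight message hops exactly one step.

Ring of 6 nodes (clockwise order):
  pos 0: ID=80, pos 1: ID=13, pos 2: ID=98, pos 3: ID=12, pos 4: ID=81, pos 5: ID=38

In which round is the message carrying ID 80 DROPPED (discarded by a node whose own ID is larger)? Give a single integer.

Answer: 2

Derivation:
Round 1: pos1(id13) recv 80: fwd; pos2(id98) recv 13: drop; pos3(id12) recv 98: fwd; pos4(id81) recv 12: drop; pos5(id38) recv 81: fwd; pos0(id80) recv 38: drop
Round 2: pos2(id98) recv 80: drop; pos4(id81) recv 98: fwd; pos0(id80) recv 81: fwd
Round 3: pos5(id38) recv 98: fwd; pos1(id13) recv 81: fwd
Round 4: pos0(id80) recv 98: fwd; pos2(id98) recv 81: drop
Round 5: pos1(id13) recv 98: fwd
Round 6: pos2(id98) recv 98: ELECTED
Message ID 80 originates at pos 0; dropped at pos 2 in round 2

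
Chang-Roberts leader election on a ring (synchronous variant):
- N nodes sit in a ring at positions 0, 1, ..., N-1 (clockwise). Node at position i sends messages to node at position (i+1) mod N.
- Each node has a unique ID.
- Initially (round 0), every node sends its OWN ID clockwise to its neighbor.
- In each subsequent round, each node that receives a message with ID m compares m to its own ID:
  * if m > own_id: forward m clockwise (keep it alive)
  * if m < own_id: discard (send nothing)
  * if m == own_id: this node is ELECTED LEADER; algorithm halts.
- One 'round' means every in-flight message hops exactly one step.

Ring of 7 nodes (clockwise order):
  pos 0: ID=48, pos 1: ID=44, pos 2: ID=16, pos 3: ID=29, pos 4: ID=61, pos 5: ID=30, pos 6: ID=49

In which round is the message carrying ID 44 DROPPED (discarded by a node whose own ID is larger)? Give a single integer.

Round 1: pos1(id44) recv 48: fwd; pos2(id16) recv 44: fwd; pos3(id29) recv 16: drop; pos4(id61) recv 29: drop; pos5(id30) recv 61: fwd; pos6(id49) recv 30: drop; pos0(id48) recv 49: fwd
Round 2: pos2(id16) recv 48: fwd; pos3(id29) recv 44: fwd; pos6(id49) recv 61: fwd; pos1(id44) recv 49: fwd
Round 3: pos3(id29) recv 48: fwd; pos4(id61) recv 44: drop; pos0(id48) recv 61: fwd; pos2(id16) recv 49: fwd
Round 4: pos4(id61) recv 48: drop; pos1(id44) recv 61: fwd; pos3(id29) recv 49: fwd
Round 5: pos2(id16) recv 61: fwd; pos4(id61) recv 49: drop
Round 6: pos3(id29) recv 61: fwd
Round 7: pos4(id61) recv 61: ELECTED
Message ID 44 originates at pos 1; dropped at pos 4 in round 3

Answer: 3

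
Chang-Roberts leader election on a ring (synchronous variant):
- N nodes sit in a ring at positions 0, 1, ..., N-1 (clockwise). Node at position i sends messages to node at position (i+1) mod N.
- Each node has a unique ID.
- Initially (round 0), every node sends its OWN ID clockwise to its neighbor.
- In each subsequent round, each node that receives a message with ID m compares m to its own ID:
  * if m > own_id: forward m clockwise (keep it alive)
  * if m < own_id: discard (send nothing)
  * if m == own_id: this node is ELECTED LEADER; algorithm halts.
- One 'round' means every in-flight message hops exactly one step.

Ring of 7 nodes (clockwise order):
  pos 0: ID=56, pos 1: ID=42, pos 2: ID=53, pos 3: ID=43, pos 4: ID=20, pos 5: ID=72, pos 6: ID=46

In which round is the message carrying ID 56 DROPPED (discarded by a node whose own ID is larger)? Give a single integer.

Answer: 5

Derivation:
Round 1: pos1(id42) recv 56: fwd; pos2(id53) recv 42: drop; pos3(id43) recv 53: fwd; pos4(id20) recv 43: fwd; pos5(id72) recv 20: drop; pos6(id46) recv 72: fwd; pos0(id56) recv 46: drop
Round 2: pos2(id53) recv 56: fwd; pos4(id20) recv 53: fwd; pos5(id72) recv 43: drop; pos0(id56) recv 72: fwd
Round 3: pos3(id43) recv 56: fwd; pos5(id72) recv 53: drop; pos1(id42) recv 72: fwd
Round 4: pos4(id20) recv 56: fwd; pos2(id53) recv 72: fwd
Round 5: pos5(id72) recv 56: drop; pos3(id43) recv 72: fwd
Round 6: pos4(id20) recv 72: fwd
Round 7: pos5(id72) recv 72: ELECTED
Message ID 56 originates at pos 0; dropped at pos 5 in round 5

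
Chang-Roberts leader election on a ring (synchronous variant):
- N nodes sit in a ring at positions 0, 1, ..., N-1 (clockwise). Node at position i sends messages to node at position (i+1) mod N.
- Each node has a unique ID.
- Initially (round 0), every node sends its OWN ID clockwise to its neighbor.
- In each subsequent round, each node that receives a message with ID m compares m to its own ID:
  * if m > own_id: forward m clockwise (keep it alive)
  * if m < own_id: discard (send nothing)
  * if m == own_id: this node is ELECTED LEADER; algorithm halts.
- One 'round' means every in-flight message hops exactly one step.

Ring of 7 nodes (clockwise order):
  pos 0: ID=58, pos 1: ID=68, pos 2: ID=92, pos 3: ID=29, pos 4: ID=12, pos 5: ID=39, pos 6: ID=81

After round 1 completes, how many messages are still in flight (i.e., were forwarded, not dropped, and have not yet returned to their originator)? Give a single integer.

Answer: 3

Derivation:
Round 1: pos1(id68) recv 58: drop; pos2(id92) recv 68: drop; pos3(id29) recv 92: fwd; pos4(id12) recv 29: fwd; pos5(id39) recv 12: drop; pos6(id81) recv 39: drop; pos0(id58) recv 81: fwd
After round 1: 3 messages still in flight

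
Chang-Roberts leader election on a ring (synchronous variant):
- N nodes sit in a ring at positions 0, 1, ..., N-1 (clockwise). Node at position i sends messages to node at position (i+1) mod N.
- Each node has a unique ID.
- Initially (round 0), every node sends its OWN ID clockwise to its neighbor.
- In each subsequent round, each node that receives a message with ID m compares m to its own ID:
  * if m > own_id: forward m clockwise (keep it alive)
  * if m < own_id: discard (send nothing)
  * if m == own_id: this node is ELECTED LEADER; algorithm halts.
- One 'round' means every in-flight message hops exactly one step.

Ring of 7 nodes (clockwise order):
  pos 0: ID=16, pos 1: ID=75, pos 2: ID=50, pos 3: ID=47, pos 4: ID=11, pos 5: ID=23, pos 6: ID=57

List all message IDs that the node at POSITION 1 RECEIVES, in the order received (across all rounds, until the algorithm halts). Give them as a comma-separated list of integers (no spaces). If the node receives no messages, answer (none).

Round 1: pos1(id75) recv 16: drop; pos2(id50) recv 75: fwd; pos3(id47) recv 50: fwd; pos4(id11) recv 47: fwd; pos5(id23) recv 11: drop; pos6(id57) recv 23: drop; pos0(id16) recv 57: fwd
Round 2: pos3(id47) recv 75: fwd; pos4(id11) recv 50: fwd; pos5(id23) recv 47: fwd; pos1(id75) recv 57: drop
Round 3: pos4(id11) recv 75: fwd; pos5(id23) recv 50: fwd; pos6(id57) recv 47: drop
Round 4: pos5(id23) recv 75: fwd; pos6(id57) recv 50: drop
Round 5: pos6(id57) recv 75: fwd
Round 6: pos0(id16) recv 75: fwd
Round 7: pos1(id75) recv 75: ELECTED

Answer: 16,57,75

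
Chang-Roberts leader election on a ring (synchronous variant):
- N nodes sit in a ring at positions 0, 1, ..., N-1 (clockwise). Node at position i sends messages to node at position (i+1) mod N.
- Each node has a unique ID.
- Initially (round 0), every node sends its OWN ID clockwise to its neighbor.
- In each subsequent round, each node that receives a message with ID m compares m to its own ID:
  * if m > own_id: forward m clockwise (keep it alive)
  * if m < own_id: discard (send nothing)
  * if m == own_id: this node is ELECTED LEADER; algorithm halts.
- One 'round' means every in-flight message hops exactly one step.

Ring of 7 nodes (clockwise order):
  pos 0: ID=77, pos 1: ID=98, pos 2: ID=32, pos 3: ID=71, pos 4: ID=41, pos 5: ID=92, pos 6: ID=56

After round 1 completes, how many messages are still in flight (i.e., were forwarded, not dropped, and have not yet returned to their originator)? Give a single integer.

Round 1: pos1(id98) recv 77: drop; pos2(id32) recv 98: fwd; pos3(id71) recv 32: drop; pos4(id41) recv 71: fwd; pos5(id92) recv 41: drop; pos6(id56) recv 92: fwd; pos0(id77) recv 56: drop
After round 1: 3 messages still in flight

Answer: 3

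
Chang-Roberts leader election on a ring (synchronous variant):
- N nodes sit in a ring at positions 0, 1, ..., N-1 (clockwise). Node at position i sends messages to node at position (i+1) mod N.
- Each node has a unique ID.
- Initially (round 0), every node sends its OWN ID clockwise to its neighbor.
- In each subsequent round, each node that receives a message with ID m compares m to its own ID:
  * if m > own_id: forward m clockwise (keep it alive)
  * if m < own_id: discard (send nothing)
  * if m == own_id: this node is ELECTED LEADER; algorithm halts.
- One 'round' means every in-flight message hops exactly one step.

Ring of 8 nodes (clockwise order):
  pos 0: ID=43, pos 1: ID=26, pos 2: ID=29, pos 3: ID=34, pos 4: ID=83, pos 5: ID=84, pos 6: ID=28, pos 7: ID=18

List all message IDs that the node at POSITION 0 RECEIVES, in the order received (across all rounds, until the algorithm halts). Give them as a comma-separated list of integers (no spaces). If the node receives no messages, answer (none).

Round 1: pos1(id26) recv 43: fwd; pos2(id29) recv 26: drop; pos3(id34) recv 29: drop; pos4(id83) recv 34: drop; pos5(id84) recv 83: drop; pos6(id28) recv 84: fwd; pos7(id18) recv 28: fwd; pos0(id43) recv 18: drop
Round 2: pos2(id29) recv 43: fwd; pos7(id18) recv 84: fwd; pos0(id43) recv 28: drop
Round 3: pos3(id34) recv 43: fwd; pos0(id43) recv 84: fwd
Round 4: pos4(id83) recv 43: drop; pos1(id26) recv 84: fwd
Round 5: pos2(id29) recv 84: fwd
Round 6: pos3(id34) recv 84: fwd
Round 7: pos4(id83) recv 84: fwd
Round 8: pos5(id84) recv 84: ELECTED

Answer: 18,28,84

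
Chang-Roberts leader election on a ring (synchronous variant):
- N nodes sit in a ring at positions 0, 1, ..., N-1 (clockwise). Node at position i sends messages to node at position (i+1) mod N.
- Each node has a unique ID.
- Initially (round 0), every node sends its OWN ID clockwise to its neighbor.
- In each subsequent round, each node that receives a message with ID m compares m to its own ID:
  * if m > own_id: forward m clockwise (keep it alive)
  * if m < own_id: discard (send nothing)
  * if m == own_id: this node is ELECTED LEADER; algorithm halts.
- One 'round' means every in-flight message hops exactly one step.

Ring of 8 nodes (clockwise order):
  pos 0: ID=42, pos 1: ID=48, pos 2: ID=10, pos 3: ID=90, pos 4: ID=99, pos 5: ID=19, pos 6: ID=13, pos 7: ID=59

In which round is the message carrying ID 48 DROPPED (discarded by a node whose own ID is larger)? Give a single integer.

Round 1: pos1(id48) recv 42: drop; pos2(id10) recv 48: fwd; pos3(id90) recv 10: drop; pos4(id99) recv 90: drop; pos5(id19) recv 99: fwd; pos6(id13) recv 19: fwd; pos7(id59) recv 13: drop; pos0(id42) recv 59: fwd
Round 2: pos3(id90) recv 48: drop; pos6(id13) recv 99: fwd; pos7(id59) recv 19: drop; pos1(id48) recv 59: fwd
Round 3: pos7(id59) recv 99: fwd; pos2(id10) recv 59: fwd
Round 4: pos0(id42) recv 99: fwd; pos3(id90) recv 59: drop
Round 5: pos1(id48) recv 99: fwd
Round 6: pos2(id10) recv 99: fwd
Round 7: pos3(id90) recv 99: fwd
Round 8: pos4(id99) recv 99: ELECTED
Message ID 48 originates at pos 1; dropped at pos 3 in round 2

Answer: 2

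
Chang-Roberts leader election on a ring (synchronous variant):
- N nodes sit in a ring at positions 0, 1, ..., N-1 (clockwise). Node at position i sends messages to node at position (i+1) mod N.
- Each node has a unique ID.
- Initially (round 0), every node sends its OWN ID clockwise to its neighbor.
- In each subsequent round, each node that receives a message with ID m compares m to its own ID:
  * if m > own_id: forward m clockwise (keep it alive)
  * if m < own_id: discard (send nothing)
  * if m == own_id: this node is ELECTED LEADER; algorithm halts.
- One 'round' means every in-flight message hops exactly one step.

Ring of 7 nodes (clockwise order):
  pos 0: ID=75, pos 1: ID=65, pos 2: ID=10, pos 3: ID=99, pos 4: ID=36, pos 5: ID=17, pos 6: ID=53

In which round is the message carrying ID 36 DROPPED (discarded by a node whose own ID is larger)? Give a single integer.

Answer: 2

Derivation:
Round 1: pos1(id65) recv 75: fwd; pos2(id10) recv 65: fwd; pos3(id99) recv 10: drop; pos4(id36) recv 99: fwd; pos5(id17) recv 36: fwd; pos6(id53) recv 17: drop; pos0(id75) recv 53: drop
Round 2: pos2(id10) recv 75: fwd; pos3(id99) recv 65: drop; pos5(id17) recv 99: fwd; pos6(id53) recv 36: drop
Round 3: pos3(id99) recv 75: drop; pos6(id53) recv 99: fwd
Round 4: pos0(id75) recv 99: fwd
Round 5: pos1(id65) recv 99: fwd
Round 6: pos2(id10) recv 99: fwd
Round 7: pos3(id99) recv 99: ELECTED
Message ID 36 originates at pos 4; dropped at pos 6 in round 2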